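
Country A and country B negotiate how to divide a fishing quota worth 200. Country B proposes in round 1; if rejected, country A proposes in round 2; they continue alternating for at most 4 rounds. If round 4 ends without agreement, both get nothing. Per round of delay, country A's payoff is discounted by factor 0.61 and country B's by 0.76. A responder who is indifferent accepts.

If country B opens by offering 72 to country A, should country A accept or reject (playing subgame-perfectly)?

Reject

Round 4 (country A proposes): country B will accept anything ≥ 0, so country A offers 0 and keeps 200.
Round 3 (country B proposes): country A can get 200 next round, worth 0.61 × 200 = 122 now; country B offers that and keeps 78.
Round 2 (country A proposes): country B can get 78 next round, worth 0.76 × 78 = 59.28 now; country A offers that and keeps 140.72.
So by rejecting in round 1, country A gets 140.72 next round, worth 0.61 × 140.72 = 85.8392 now.
Offer 72 < 85.8392, so country A rejects.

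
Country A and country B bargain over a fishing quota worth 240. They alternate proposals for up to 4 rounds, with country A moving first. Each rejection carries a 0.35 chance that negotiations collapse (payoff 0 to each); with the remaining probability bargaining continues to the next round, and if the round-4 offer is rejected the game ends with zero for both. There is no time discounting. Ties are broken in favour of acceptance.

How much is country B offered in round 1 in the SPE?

By backward induction:
Round 4 (country B proposes): country A will accept anything ≥ 0, so country B offers 0 and keeps 240.
Round 3 (country A proposes): rejecting gives country B an expected 0.65 × 240 = 156. Country A offers 156 and keeps 240 − 156 = 84.
Round 2 (country B proposes): rejecting gives country A an expected 0.65 × 84 = 54.6. Country B offers 54.6 and keeps 240 − 54.6 = 185.4.
Round 1 (country A proposes): rejecting gives country B an expected 0.65 × 185.4 = 120.51, so country A offers 120.51, keeping 119.49.

120.51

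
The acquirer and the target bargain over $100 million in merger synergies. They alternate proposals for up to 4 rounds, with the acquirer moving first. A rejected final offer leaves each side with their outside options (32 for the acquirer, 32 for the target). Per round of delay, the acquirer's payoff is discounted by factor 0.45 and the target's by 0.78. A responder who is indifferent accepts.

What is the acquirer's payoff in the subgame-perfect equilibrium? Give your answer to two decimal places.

38.48

By backward induction:
Round 4 (the target proposes): the acquirer gets 32 if talks fail, so the target offers 32 and keeps 68.
Round 3 (the acquirer proposes): the target can get 68 next round, worth 0.78 × 68 = 53.04 now. The acquirer offers 53.04 and keeps 100 − 53.04 = 46.96.
Round 2 (the target proposes): the acquirer can get 46.96 next round, worth 0.45 × 46.96 = 21.132 now; the target offers that and keeps 78.868.
Round 1 (the acquirer proposes): the target can get 78.868 next round, worth 0.78 × 78.868 = 61.51704 now; the acquirer offers that and keeps 38.48296.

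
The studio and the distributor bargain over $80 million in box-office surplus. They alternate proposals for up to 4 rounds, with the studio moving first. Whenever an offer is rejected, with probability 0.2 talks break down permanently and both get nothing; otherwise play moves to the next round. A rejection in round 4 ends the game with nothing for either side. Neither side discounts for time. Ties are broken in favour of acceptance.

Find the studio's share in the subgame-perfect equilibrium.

By backward induction:
Round 4 (the distributor proposes): the studio will accept anything ≥ 0, so the distributor offers 0 and keeps 80.
Round 3 (the studio proposes): rejecting gives the distributor an expected 0.8 × 80 = 64. The studio offers 64 and keeps 80 − 64 = 16.
Round 2 (the distributor proposes): rejecting gives the studio an expected 0.8 × 16 = 12.8, so the distributor offers 12.8, keeping 67.2.
Round 1 (the studio proposes): rejecting gives the distributor an expected 0.8 × 67.2 = 53.76; the studio offers that and keeps 26.24.

26.24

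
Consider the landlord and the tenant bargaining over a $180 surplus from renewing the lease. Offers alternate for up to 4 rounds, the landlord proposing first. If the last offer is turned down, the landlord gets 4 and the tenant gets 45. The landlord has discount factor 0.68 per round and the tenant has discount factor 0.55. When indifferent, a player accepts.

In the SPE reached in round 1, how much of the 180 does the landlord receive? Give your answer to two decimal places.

112.12

Round 4 (the tenant proposes): the landlord gets 4 if talks fail, so the tenant offers 4 and keeps 176.
Round 3 (the landlord proposes): the tenant can get 176 next round, worth 0.55 × 176 = 96.8 now. The landlord offers 96.8 and keeps 180 − 96.8 = 83.2.
Round 2 (the tenant proposes): the landlord can get 83.2 next round, worth 0.68 × 83.2 = 56.576 now; the tenant offers that and keeps 123.424.
Round 1 (the landlord proposes): the tenant can get 123.424 next round, worth 0.55 × 123.424 = 67.8832 now, so the landlord offers 67.8832, keeping 112.1168.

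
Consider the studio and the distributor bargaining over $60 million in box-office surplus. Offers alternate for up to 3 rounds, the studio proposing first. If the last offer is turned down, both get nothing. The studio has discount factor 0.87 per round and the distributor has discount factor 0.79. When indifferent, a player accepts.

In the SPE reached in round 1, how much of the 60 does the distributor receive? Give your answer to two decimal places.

6.16

Round 3 (the studio proposes): the distributor will accept anything ≥ 0, so the studio offers 0 and keeps 60.
Round 2 (the distributor proposes): the studio can get 60 next round, worth 0.87 × 60 = 52.2 now; the distributor offers that and keeps 7.8.
Round 1 (the studio proposes): the distributor can get 7.8 next round, worth 0.79 × 7.8 = 6.162 now. The studio offers 6.162 and keeps 60 − 6.162 = 53.838.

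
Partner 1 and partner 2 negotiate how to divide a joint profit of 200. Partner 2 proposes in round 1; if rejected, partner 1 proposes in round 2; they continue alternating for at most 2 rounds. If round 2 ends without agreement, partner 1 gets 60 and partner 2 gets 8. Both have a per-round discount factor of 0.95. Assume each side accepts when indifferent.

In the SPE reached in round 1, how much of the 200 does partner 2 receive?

17.6

Round 2 (partner 1 proposes): partner 2 gets 8 if talks fail, so partner 1 offers 8 and keeps 192.
Round 1 (partner 2 proposes): partner 1 can get 192 next round, worth 0.95 × 192 = 182.4 now, so partner 2 offers 182.4, keeping 17.6.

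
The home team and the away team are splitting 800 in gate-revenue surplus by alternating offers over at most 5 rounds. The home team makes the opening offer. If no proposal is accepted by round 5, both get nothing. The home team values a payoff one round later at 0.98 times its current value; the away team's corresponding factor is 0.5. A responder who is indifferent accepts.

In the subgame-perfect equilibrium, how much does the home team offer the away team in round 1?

Round 5 (the home team proposes): rejection yields 0 for the away team; the home team offers 0 and keeps 800.
Round 4 (the away team proposes): the home team can get 800 next round, worth 0.98 × 800 = 784 now. The away team offers 784 and keeps 800 − 784 = 16.
Round 3 (the home team proposes): the away team can get 16 next round, worth 0.5 × 16 = 8 now. The home team offers 8 and keeps 800 − 8 = 792.
Round 2 (the away team proposes): the home team can get 792 next round, worth 0.98 × 792 = 776.16 now; the away team offers that and keeps 23.84.
Round 1 (the home team proposes): the away team can get 23.84 next round, worth 0.5 × 23.84 = 11.92 now. The home team offers 11.92 and keeps 800 − 11.92 = 788.08.

11.92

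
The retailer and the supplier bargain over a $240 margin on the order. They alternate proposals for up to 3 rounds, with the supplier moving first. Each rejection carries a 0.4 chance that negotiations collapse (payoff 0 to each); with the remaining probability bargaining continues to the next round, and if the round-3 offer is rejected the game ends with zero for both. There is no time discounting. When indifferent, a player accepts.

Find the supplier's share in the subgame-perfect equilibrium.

Round 3 (the supplier proposes): rejection yields 0 for the retailer; the supplier offers 0 and keeps 240.
Round 2 (the retailer proposes): rejecting gives the supplier an expected 0.6 × 240 = 144; the retailer offers that and keeps 96.
Round 1 (the supplier proposes): rejecting gives the retailer an expected 0.6 × 96 = 57.6; the supplier offers that and keeps 182.4.

182.4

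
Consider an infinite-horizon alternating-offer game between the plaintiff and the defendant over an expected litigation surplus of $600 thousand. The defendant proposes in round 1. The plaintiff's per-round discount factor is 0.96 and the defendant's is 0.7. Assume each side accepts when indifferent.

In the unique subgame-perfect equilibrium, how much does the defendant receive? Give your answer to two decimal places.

When the defendant proposes, the plaintiff accepts any offer worth at least 0.96 times what the plaintiff would get by proposing next round; and vice versa.
This gives x = 600 − 0.96y and y = 600 − 0.7x, where x and y are each side's share when it proposes.
Hence (1 − 0.96·0.7)x = 600(1 − 0.96), i.e. 0.328·x = 24.
x ≈ 73.1707; the plaintiff's share is 600 − x ≈ 526.8293.

73.17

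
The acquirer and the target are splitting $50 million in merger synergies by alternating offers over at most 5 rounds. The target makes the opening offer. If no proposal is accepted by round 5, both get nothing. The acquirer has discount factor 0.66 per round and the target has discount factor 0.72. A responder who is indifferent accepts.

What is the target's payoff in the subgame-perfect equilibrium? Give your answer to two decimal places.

36.37

Work backward from the last round.
Round 5 (the target proposes): the acquirer will accept anything ≥ 0, so the target offers 0 and keeps 50.
Round 4 (the acquirer proposes): the target can get 50 next round, worth 0.72 × 50 = 36 now, so the acquirer offers 36, keeping 14.
Round 3 (the target proposes): the acquirer can get 14 next round, worth 0.66 × 14 = 9.24 now; the target offers that and keeps 40.76.
Round 2 (the acquirer proposes): the target can get 40.76 next round, worth 0.72 × 40.76 = 29.3472 now. The acquirer offers 29.3472 and keeps 50 − 29.3472 = 20.6528.
Round 1 (the target proposes): the acquirer can get 20.6528 next round, worth 0.66 × 20.6528 = 13.630848 now, so the target offers 13.630848, keeping 36.369152.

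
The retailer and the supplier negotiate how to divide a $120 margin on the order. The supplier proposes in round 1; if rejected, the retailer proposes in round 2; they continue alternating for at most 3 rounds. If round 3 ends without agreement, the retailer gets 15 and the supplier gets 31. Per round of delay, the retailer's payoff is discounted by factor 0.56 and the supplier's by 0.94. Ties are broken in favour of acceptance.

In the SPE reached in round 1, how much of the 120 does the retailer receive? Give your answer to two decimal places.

By backward induction:
Round 3 (the supplier proposes): the retailer gets 15 if talks fail, so the supplier offers 15 and keeps 105.
Round 2 (the retailer proposes): the supplier can get 105 next round, worth 0.94 × 105 = 98.7 now, so the retailer offers 98.7, keeping 21.3.
Round 1 (the supplier proposes): the retailer can get 21.3 next round, worth 0.56 × 21.3 = 11.928 now, so the supplier offers 11.928, keeping 108.072.

11.93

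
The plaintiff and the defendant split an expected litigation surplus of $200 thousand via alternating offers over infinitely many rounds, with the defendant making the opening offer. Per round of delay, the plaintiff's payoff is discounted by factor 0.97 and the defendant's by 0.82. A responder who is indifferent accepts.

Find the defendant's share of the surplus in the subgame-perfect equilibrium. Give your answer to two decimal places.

29.33

Let x be the defendant's share when the defendant proposes and y be the plaintiff's share when the plaintiff proposes.
The plaintiff accepts iff offered ≥ 0.97·y, so x = 200 − 0.97y. Symmetrically y = 200 − 0.82x.
Substituting: x = 200 − 0.97(200 − 0.82x), giving x(1 − 0.82·0.97) = 200(1 − 0.97).
So x = 200 × 0.03 / 0.2046 ≈ 29.3255, and the plaintiff receives 200 − x ≈ 170.6745.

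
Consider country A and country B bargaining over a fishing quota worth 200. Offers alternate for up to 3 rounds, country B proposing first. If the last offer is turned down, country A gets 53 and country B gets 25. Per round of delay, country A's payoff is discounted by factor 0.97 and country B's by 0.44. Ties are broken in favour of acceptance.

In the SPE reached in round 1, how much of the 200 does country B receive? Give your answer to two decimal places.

Round 3 (country B proposes): country A gets 53 if talks fail, so country B offers 53 and keeps 147.
Round 2 (country A proposes): country B can get 147 next round, worth 0.44 × 147 = 64.68 now. Country A offers 64.68 and keeps 200 − 64.68 = 135.32.
Round 1 (country B proposes): country A can get 135.32 next round, worth 0.97 × 135.32 = 131.2604 now; country B offers that and keeps 68.7396.

68.74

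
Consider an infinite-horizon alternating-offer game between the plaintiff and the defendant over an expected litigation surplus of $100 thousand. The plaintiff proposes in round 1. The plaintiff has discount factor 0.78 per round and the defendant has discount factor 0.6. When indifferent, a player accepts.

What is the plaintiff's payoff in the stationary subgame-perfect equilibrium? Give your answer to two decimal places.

When the plaintiff proposes, the defendant accepts any offer worth at least 0.6 times what the defendant would get by proposing next round; and vice versa.
This gives x = 100 − 0.6y and y = 100 − 0.78x, where x and y are each side's share when it proposes.
Hence (1 − 0.6·0.78)x = 100(1 − 0.6), i.e. 0.532·x = 40.
x ≈ 75.1880; the defendant's share is 100 − x ≈ 24.8120.

75.19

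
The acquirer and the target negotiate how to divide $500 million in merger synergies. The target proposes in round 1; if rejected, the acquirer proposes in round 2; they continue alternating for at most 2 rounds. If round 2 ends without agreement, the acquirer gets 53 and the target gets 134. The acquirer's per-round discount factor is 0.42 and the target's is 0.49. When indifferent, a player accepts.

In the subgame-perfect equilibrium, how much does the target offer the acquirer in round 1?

Work backward from the last round.
Round 2 (the acquirer proposes): the target gets 134 if talks fail, so the acquirer offers 134 and keeps 366.
Round 1 (the target proposes): the acquirer can get 366 next round, worth 0.42 × 366 = 153.72 now. The target offers 153.72 and keeps 500 − 153.72 = 346.28.

153.72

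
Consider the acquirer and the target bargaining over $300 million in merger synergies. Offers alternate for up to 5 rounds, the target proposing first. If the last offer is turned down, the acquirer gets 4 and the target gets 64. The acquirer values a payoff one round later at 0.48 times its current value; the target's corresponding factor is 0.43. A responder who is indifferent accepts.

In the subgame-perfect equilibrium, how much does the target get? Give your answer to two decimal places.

Round 5 (the target proposes): the acquirer gets 4 if talks fail, so the target offers 4 and keeps 296.
Round 4 (the acquirer proposes): the target can get 296 next round, worth 0.43 × 296 = 127.28 now. The acquirer offers 127.28 and keeps 300 − 127.28 = 172.72.
Round 3 (the target proposes): the acquirer can get 172.72 next round, worth 0.48 × 172.72 = 82.9056 now, so the target offers 82.9056, keeping 217.0944.
Round 2 (the acquirer proposes): the target can get 217.0944 next round, worth 0.43 × 217.0944 = 93.350592 now; the acquirer offers that and keeps 206.649408.
Round 1 (the target proposes): the acquirer can get 206.649408 next round, worth 0.48 × 206.649408 = 99.19171584 now. The target offers 99.19171584 and keeps 300 − 99.19171584 = 200.80828416.

200.81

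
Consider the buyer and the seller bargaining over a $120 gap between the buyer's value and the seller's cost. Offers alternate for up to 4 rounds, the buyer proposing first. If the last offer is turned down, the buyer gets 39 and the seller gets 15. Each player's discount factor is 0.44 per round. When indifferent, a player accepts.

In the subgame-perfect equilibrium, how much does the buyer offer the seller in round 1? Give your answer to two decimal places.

36.47

Round 4 (the seller proposes): the buyer gets 39 if talks fail, so the seller offers 39 and keeps 81.
Round 3 (the buyer proposes): the seller can get 81 next round, worth 0.44 × 81 = 35.64 now, so the buyer offers 35.64, keeping 84.36.
Round 2 (the seller proposes): the buyer can get 84.36 next round, worth 0.44 × 84.36 = 37.1184 now. The seller offers 37.1184 and keeps 120 − 37.1184 = 82.8816.
Round 1 (the buyer proposes): the seller can get 82.8816 next round, worth 0.44 × 82.8816 = 36.467904 now, so the buyer offers 36.467904, keeping 83.532096.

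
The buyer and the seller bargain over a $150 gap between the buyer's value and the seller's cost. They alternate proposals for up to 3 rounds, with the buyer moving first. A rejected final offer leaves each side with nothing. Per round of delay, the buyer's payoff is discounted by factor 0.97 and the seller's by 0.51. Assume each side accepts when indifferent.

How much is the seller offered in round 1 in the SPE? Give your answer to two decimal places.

Round 3 (the buyer proposes): rejection yields 0 for the seller; the buyer offers 0 and keeps 150.
Round 2 (the seller proposes): the buyer can get 150 next round, worth 0.97 × 150 = 145.5 now; the seller offers that and keeps 4.5.
Round 1 (the buyer proposes): the seller can get 4.5 next round, worth 0.51 × 4.5 = 2.295 now. The buyer offers 2.295 and keeps 150 − 2.295 = 147.705.

2.30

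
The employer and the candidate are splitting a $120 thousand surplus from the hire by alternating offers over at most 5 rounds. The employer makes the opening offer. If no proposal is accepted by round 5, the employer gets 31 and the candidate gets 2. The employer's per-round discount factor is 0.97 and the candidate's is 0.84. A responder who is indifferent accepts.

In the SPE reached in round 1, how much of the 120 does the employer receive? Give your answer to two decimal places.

Round 5 (the employer proposes): the candidate gets 2 if talks fail, so the employer offers 2 and keeps 118.
Round 4 (the candidate proposes): the employer can get 118 next round, worth 0.97 × 118 = 114.46 now. The candidate offers 114.46 and keeps 120 − 114.46 = 5.54.
Round 3 (the employer proposes): the candidate can get 5.54 next round, worth 0.84 × 5.54 = 4.6536 now; the employer offers that and keeps 115.3464.
Round 2 (the candidate proposes): the employer can get 115.3464 next round, worth 0.97 × 115.3464 = 111.886008 now; the candidate offers that and keeps 8.113992.
Round 1 (the employer proposes): the candidate can get 8.113992 next round, worth 0.84 × 8.113992 = 6.81575328 now; the employer offers that and keeps 113.18424672.

113.18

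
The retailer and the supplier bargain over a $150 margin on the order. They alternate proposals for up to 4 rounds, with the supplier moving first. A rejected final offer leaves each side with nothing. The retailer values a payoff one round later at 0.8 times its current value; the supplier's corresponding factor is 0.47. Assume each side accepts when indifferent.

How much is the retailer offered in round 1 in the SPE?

Round 4 (the retailer proposes): rejection yields 0 for the supplier; the retailer offers 0 and keeps 150.
Round 3 (the supplier proposes): the retailer can get 150 next round, worth 0.8 × 150 = 120 now; the supplier offers that and keeps 30.
Round 2 (the retailer proposes): the supplier can get 30 next round, worth 0.47 × 30 = 14.1 now, so the retailer offers 14.1, keeping 135.9.
Round 1 (the supplier proposes): the retailer can get 135.9 next round, worth 0.8 × 135.9 = 108.72 now; the supplier offers that and keeps 41.28.

108.72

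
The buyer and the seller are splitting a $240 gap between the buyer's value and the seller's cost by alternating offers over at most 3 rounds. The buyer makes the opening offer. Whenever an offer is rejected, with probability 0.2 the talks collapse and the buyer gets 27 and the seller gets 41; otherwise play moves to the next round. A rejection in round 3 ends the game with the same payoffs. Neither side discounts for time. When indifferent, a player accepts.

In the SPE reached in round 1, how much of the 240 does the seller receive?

68.52

By backward induction:
Round 3 (the buyer proposes): the seller gets 41 if talks fail, so the buyer offers 41 and keeps 199.
Round 2 (the seller proposes): rejecting gives the buyer an expected 0.8 × 199 + 0.2 × 27 = 164.6, so the seller offers 164.6, keeping 75.4.
Round 1 (the buyer proposes): rejecting gives the seller an expected 0.8 × 75.4 + 0.2 × 41 = 68.52. The buyer offers 68.52 and keeps 240 − 68.52 = 171.48.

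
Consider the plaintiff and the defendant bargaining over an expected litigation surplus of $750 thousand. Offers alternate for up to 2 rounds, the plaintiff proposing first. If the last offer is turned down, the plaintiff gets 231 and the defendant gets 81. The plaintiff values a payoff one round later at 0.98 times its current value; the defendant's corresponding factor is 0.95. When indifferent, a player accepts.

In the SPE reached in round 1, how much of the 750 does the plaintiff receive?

256.95

Round 2 (the defendant proposes): the plaintiff gets 231 if talks fail, so the defendant offers 231 and keeps 519.
Round 1 (the plaintiff proposes): the defendant can get 519 next round, worth 0.95 × 519 = 493.05 now, so the plaintiff offers 493.05, keeping 256.95.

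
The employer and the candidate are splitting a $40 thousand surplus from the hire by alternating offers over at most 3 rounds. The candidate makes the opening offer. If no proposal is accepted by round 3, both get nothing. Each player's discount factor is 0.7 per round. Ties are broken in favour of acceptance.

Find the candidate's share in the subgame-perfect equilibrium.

31.6

By backward induction:
Round 3 (the candidate proposes): rejection yields 0 for the employer; the candidate offers 0 and keeps 40.
Round 2 (the employer proposes): the candidate can get 40 next round, worth 0.7 × 40 = 28 now; the employer offers that and keeps 12.
Round 1 (the candidate proposes): the employer can get 12 next round, worth 0.7 × 12 = 8.4 now; the candidate offers that and keeps 31.6.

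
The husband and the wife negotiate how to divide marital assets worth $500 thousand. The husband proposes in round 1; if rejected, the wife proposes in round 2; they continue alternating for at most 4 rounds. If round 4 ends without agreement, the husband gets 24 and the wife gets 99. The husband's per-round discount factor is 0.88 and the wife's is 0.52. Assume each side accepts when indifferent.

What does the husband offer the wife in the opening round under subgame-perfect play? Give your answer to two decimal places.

Round 4 (the wife proposes): the husband gets 24 if talks fail, so the wife offers 24 and keeps 476.
Round 3 (the husband proposes): the wife can get 476 next round, worth 0.52 × 476 = 247.52 now. The husband offers 247.52 and keeps 500 − 247.52 = 252.48.
Round 2 (the wife proposes): the husband can get 252.48 next round, worth 0.88 × 252.48 = 222.1824 now. The wife offers 222.1824 and keeps 500 − 222.1824 = 277.8176.
Round 1 (the husband proposes): the wife can get 277.8176 next round, worth 0.52 × 277.8176 = 144.465152 now; the husband offers that and keeps 355.534848.

144.47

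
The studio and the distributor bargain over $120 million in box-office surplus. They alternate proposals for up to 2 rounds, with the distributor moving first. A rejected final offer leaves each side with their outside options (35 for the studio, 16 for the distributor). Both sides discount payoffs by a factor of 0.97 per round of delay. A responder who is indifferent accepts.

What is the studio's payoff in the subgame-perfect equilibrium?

Round 2 (the studio proposes): the distributor gets 16 if talks fail, so the studio offers 16 and keeps 104.
Round 1 (the distributor proposes): the studio can get 104 next round, worth 0.97 × 104 = 100.88 now, so the distributor offers 100.88, keeping 19.12.

100.88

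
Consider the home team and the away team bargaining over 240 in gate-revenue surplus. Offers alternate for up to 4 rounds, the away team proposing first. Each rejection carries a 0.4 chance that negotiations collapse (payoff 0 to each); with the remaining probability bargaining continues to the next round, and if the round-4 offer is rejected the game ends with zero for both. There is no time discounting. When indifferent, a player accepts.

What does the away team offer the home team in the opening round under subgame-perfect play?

By backward induction:
Round 4 (the home team proposes): rejection yields 0 for the away team; the home team offers 0 and keeps 240.
Round 3 (the away team proposes): rejecting gives the home team an expected 0.6 × 240 = 144, so the away team offers 144, keeping 96.
Round 2 (the home team proposes): rejecting gives the away team an expected 0.6 × 96 = 57.6. The home team offers 57.6 and keeps 240 − 57.6 = 182.4.
Round 1 (the away team proposes): rejecting gives the home team an expected 0.6 × 182.4 = 109.44, so the away team offers 109.44, keeping 130.56.

109.44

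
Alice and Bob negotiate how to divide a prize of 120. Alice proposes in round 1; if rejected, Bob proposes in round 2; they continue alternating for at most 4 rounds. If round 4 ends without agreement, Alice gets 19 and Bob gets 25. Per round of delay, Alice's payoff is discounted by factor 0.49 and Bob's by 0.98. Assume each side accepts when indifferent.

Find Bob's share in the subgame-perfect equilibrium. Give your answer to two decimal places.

107.51

Round 4 (Bob proposes): Alice gets 19 if talks fail, so Bob offers 19 and keeps 101.
Round 3 (Alice proposes): Bob can get 101 next round, worth 0.98 × 101 = 98.98 now, so Alice offers 98.98, keeping 21.02.
Round 2 (Bob proposes): Alice can get 21.02 next round, worth 0.49 × 21.02 = 10.2998 now; Bob offers that and keeps 109.7002.
Round 1 (Alice proposes): Bob can get 109.7002 next round, worth 0.98 × 109.7002 = 107.506196 now. Alice offers 107.506196 and keeps 120 − 107.506196 = 12.493804.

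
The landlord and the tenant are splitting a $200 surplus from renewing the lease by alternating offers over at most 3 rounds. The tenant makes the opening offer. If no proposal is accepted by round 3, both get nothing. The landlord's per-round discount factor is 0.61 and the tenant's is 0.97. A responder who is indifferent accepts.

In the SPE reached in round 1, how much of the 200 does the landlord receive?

3.66

Round 3 (the tenant proposes): the landlord will accept anything ≥ 0, so the tenant offers 0 and keeps 200.
Round 2 (the landlord proposes): the tenant can get 200 next round, worth 0.97 × 200 = 194 now; the landlord offers that and keeps 6.
Round 1 (the tenant proposes): the landlord can get 6 next round, worth 0.61 × 6 = 3.66 now. The tenant offers 3.66 and keeps 200 − 3.66 = 196.34.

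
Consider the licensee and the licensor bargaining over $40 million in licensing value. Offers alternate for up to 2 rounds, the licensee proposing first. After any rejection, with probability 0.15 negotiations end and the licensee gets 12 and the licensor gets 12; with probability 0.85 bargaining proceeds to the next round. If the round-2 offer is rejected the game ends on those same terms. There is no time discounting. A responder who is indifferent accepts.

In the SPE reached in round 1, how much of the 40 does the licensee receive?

14.4

By backward induction:
Round 2 (the licensor proposes): the licensee gets 12 if talks fail, so the licensor offers 12 and keeps 28.
Round 1 (the licensee proposes): rejecting gives the licensor an expected 0.85 × 28 + 0.15 × 12 = 25.6, so the licensee offers 25.6, keeping 14.4.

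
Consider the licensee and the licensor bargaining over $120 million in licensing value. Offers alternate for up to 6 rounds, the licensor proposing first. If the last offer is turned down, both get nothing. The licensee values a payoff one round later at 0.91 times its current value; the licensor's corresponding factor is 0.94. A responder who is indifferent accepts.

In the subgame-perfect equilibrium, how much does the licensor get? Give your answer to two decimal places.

27.94

Work backward from the last round.
Round 6 (the licensee proposes): the licensor will accept anything ≥ 0, so the licensee offers 0 and keeps 120.
Round 5 (the licensor proposes): the licensee can get 120 next round, worth 0.91 × 120 = 109.2 now. The licensor offers 109.2 and keeps 120 − 109.2 = 10.8.
Round 4 (the licensee proposes): the licensor can get 10.8 next round, worth 0.94 × 10.8 = 10.152 now, so the licensee offers 10.152, keeping 109.848.
Round 3 (the licensor proposes): the licensee can get 109.848 next round, worth 0.91 × 109.848 = 99.96168 now; the licensor offers that and keeps 20.03832.
Round 2 (the licensee proposes): the licensor can get 20.03832 next round, worth 0.94 × 20.03832 = 18.8360208 now, so the licensee offers 18.8360208, keeping 101.1639792.
Round 1 (the licensor proposes): the licensee can get 101.1639792 next round, worth 0.91 × 101.1639792 = 92.059221072 now. The licensor offers 92.059221072 and keeps 120 − 92.059221072 = 27.940778928.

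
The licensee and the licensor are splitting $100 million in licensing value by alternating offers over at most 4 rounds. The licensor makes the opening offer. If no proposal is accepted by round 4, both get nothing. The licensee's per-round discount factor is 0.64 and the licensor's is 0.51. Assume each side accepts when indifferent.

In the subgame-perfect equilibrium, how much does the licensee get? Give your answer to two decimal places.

Round 4 (the licensee proposes): rejection yields 0 for the licensor; the licensee offers 0 and keeps 100.
Round 3 (the licensor proposes): the licensee can get 100 next round, worth 0.64 × 100 = 64 now; the licensor offers that and keeps 36.
Round 2 (the licensee proposes): the licensor can get 36 next round, worth 0.51 × 36 = 18.36 now. The licensee offers 18.36 and keeps 100 − 18.36 = 81.64.
Round 1 (the licensor proposes): the licensee can get 81.64 next round, worth 0.64 × 81.64 = 52.2496 now, so the licensor offers 52.2496, keeping 47.7504.

52.25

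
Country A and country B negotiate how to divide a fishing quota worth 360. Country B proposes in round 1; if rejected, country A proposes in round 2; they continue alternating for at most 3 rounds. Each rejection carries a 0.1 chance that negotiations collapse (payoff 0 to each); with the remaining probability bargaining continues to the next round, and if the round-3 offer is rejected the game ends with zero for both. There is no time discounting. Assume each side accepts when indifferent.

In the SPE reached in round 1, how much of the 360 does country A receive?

By backward induction:
Round 3 (country B proposes): rejection yields 0 for country A; country B offers 0 and keeps 360.
Round 2 (country A proposes): rejecting gives country B an expected 0.9 × 360 = 324, so country A offers 324, keeping 36.
Round 1 (country B proposes): rejecting gives country A an expected 0.9 × 36 = 32.4, so country B offers 32.4, keeping 327.6.

32.4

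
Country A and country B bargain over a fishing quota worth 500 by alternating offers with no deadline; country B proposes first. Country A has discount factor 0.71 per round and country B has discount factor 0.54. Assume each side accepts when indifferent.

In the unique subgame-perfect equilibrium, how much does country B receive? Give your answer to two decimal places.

Let x be country B's share when country B proposes and y be country A's share when country A proposes.
Country A accepts iff offered ≥ 0.71·y, so x = 500 − 0.71y. Symmetrically y = 500 − 0.54x.
Substituting: x = 500 − 0.71(500 − 0.54x), giving x(1 − 0.54·0.71) = 500(1 − 0.71).
So x = 500 × 0.29 / 0.6166 ≈ 235.1606, and country A receives 500 − x ≈ 264.8394.

235.16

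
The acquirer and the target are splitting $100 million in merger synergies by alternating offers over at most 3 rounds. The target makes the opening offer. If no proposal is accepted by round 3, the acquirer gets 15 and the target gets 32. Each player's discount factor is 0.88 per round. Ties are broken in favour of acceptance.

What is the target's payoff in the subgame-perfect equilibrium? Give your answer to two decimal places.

77.82

Round 3 (the target proposes): the acquirer gets 15 if talks fail, so the target offers 15 and keeps 85.
Round 2 (the acquirer proposes): the target can get 85 next round, worth 0.88 × 85 = 74.8 now. The acquirer offers 74.8 and keeps 100 − 74.8 = 25.2.
Round 1 (the target proposes): the acquirer can get 25.2 next round, worth 0.88 × 25.2 = 22.176 now; the target offers that and keeps 77.824.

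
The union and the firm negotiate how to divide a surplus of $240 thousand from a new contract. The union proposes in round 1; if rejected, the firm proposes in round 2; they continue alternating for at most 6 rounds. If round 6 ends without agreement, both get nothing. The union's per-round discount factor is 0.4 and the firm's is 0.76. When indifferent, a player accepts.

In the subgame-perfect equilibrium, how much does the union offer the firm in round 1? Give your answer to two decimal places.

159.57

Round 6 (the firm proposes): the union will accept anything ≥ 0, so the firm offers 0 and keeps 240.
Round 5 (the union proposes): the firm can get 240 next round, worth 0.76 × 240 = 182.4 now, so the union offers 182.4, keeping 57.6.
Round 4 (the firm proposes): the union can get 57.6 next round, worth 0.4 × 57.6 = 23.04 now, so the firm offers 23.04, keeping 216.96.
Round 3 (the union proposes): the firm can get 216.96 next round, worth 0.76 × 216.96 = 164.8896 now. The union offers 164.8896 and keeps 240 − 164.8896 = 75.1104.
Round 2 (the firm proposes): the union can get 75.1104 next round, worth 0.4 × 75.1104 = 30.04416 now, so the firm offers 30.04416, keeping 209.95584.
Round 1 (the union proposes): the firm can get 209.95584 next round, worth 0.76 × 209.95584 = 159.5664384 now; the union offers that and keeps 80.4335616.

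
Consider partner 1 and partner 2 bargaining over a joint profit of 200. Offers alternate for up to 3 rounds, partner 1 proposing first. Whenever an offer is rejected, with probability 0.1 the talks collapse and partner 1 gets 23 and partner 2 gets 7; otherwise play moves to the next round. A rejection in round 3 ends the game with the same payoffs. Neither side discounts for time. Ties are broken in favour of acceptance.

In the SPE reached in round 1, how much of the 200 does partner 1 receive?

Round 3 (partner 1 proposes): partner 2 gets 7 if talks fail, so partner 1 offers 7 and keeps 193.
Round 2 (partner 2 proposes): rejecting gives partner 1 an expected 0.9 × 193 + 0.1 × 23 = 176, so partner 2 offers 176, keeping 24.
Round 1 (partner 1 proposes): rejecting gives partner 2 an expected 0.9 × 24 + 0.1 × 7 = 22.3; partner 1 offers that and keeps 177.7.

177.7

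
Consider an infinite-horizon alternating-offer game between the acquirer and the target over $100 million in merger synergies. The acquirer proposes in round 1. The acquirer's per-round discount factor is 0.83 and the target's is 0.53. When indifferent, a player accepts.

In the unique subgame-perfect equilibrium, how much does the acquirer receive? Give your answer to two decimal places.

83.91

When the acquirer proposes, the target accepts any offer worth at least 0.53 times what the target would get by proposing next round; and vice versa.
This gives x = 100 − 0.53y and y = 100 − 0.83x, where x and y are each side's share when it proposes.
Hence (1 − 0.53·0.83)x = 100(1 − 0.53), i.e. 0.5601·x = 47.
x ≈ 83.9136; the target's share is 100 − x ≈ 16.0864.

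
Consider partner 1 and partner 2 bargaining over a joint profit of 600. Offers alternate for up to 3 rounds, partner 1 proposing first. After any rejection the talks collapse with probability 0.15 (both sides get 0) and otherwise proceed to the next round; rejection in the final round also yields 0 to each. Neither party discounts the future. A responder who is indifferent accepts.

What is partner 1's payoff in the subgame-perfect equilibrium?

523.5

Round 3 (partner 1 proposes): partner 2 will accept anything ≥ 0, so partner 1 offers 0 and keeps 600.
Round 2 (partner 2 proposes): rejecting gives partner 1 an expected 0.85 × 600 = 510, so partner 2 offers 510, keeping 90.
Round 1 (partner 1 proposes): rejecting gives partner 2 an expected 0.85 × 90 = 76.5. Partner 1 offers 76.5 and keeps 600 − 76.5 = 523.5.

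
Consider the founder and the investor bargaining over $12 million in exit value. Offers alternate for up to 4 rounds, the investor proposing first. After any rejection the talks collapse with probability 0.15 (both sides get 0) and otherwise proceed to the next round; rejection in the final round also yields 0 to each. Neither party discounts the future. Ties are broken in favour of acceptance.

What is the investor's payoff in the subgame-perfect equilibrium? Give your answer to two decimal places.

By backward induction:
Round 4 (the founder proposes): rejection yields 0 for the investor; the founder offers 0 and keeps 12.
Round 3 (the investor proposes): rejecting gives the founder an expected 0.85 × 12 = 10.2; the investor offers that and keeps 1.8.
Round 2 (the founder proposes): rejecting gives the investor an expected 0.85 × 1.8 = 1.53, so the founder offers 1.53, keeping 10.47.
Round 1 (the investor proposes): rejecting gives the founder an expected 0.85 × 10.47 = 8.8995. The investor offers 8.8995 and keeps 12 − 8.8995 = 3.1005.

3.10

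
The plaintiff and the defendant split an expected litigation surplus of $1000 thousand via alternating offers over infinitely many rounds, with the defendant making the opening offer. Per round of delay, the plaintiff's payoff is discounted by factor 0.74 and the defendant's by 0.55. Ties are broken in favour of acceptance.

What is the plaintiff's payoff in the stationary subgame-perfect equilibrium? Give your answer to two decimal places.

When the defendant proposes, the plaintiff accepts any offer worth at least 0.74 times what the plaintiff would get by proposing next round; and vice versa.
This gives x = 1000 − 0.74y and y = 1000 − 0.55x, where x and y are each side's share when it proposes.
Hence (1 − 0.74·0.55)x = 1000(1 − 0.74), i.e. 0.593·x = 260.
x ≈ 438.4486; the plaintiff's share is 1000 − x ≈ 561.5514.

561.55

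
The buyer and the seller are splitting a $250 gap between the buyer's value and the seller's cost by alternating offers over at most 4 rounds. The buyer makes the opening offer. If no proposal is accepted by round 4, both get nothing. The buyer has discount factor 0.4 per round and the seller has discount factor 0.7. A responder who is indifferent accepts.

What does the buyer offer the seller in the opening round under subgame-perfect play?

Round 4 (the seller proposes): rejection yields 0 for the buyer; the seller offers 0 and keeps 250.
Round 3 (the buyer proposes): the seller can get 250 next round, worth 0.7 × 250 = 175 now, so the buyer offers 175, keeping 75.
Round 2 (the seller proposes): the buyer can get 75 next round, worth 0.4 × 75 = 30 now; the seller offers that and keeps 220.
Round 1 (the buyer proposes): the seller can get 220 next round, worth 0.7 × 220 = 154 now. The buyer offers 154 and keeps 250 − 154 = 96.

154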